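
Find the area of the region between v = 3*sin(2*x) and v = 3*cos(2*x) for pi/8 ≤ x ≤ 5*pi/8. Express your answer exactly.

On [pi/8, 5*pi/8], (3*sin(2*x)) - (3*cos(2*x)) = 3*sin(2*x) - 3*cos(2*x) is ≥ 0 throughout, so the area is a single integral of |3*sin(2*x) - 3*cos(2*x)|.
∫[pi/8,5*pi/8] (3*sin(2*x) - 3*cos(2*x)) dx = 3*sqrt(2).

3*sqrt(2)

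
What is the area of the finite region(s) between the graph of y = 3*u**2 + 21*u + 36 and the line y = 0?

1/2

The curve meets the u-axis where 3*u**2 + 21*u + 36 = 0, i.e. 3*(u + 3)*(u + 4) = 0, at u = -4, -3.
On [-4, -3] the curve lies below the axis; ∫[-4,-3] (3*u**2 + 21*u + 36) du = -1/2, giving area 1/2.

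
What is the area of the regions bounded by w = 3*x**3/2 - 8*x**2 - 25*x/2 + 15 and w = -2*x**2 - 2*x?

937/8

Set the curves equal: 3*x**3/2 - 8*x**2 - 25*x/2 + 15 = -2*x**2 - 2*x, so 3*x**3/2 - 6*x**2 - 21*x/2 + 15 = 0, which factors as 3*(x - 5)*(x - 1)*(x + 2)/2 = 0. The curves meet at x = -2, 1, 5.
On [-2, 1], w = 3*x**3/2 - 8*x**2 - 25*x/2 + 15 is on top; that piece has area ∫[-2,1] (3*x**3/2 - 6*x**2 - 21*x/2 + 15) dx = 297/8.
On [1, 5], w = -2*x**2 - 2*x is on top; that piece has area ∫[1,5] (-(3*x**3/2 - 6*x**2 - 21*x/2 + 15)) dx = 80.
Total enclosed area = 297/8 + 80 = 937/8.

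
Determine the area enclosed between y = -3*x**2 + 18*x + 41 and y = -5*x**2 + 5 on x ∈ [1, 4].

On [1, 4], (-3*x**2 + 18*x + 41) - (-5*x**2 + 5) = 2*x**2 + 18*x + 36 is ≥ 0 throughout, so the area is a single integral of |2*x**2 + 18*x + 36|.
∫[1,4] (2*x**2 + 18*x + 36) dx = 285.

285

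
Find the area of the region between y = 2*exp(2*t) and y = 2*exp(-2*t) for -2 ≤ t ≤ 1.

The difference (2*exp(2*t)) - (2*exp(-2*t)) = 2*exp(2*t) - 2*exp(-2*t) changes sign at t = 0 inside [-2, 1], so split the integral there.
∫[-2,0] (2*exp(2*t) - 2*exp(-2*t)) dt = -exp(4) - exp(-4) + 2; the area of that piece is -2 + exp(-4) + exp(4).
∫[0,1] (2*exp(2*t) - 2*exp(-2*t)) dt = -2 + exp(-2) + exp(2).
Total area = (-2 + exp(-4) + exp(4)) + (-2 + exp(-2) + exp(2)) = -4 + exp(-4) + exp(-2) + exp(2) + exp(4).

-4 + exp(-4) + exp(-2) + exp(2) + exp(4)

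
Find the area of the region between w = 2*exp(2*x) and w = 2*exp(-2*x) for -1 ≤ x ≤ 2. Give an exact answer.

The difference (2*exp(2*x)) - (2*exp(-2*x)) = 2*exp(2*x) - 2*exp(-2*x) changes sign at x = 0 inside [-1, 2], so split the integral there.
∫[-1,0] (2*exp(2*x) - 2*exp(-2*x)) dx = -exp(2) - exp(-2) + 2; the area of that piece is -2 + exp(-2) + exp(2).
∫[0,2] (2*exp(2*x) - 2*exp(-2*x)) dx = -2 + exp(-4) + exp(4).
Total area = (-2 + exp(-2) + exp(2)) + (-2 + exp(-4) + exp(4)) = -4 + exp(-4) + exp(-2) + exp(2) + exp(4).

-4 + exp(-4) + exp(-2) + exp(2) + exp(4)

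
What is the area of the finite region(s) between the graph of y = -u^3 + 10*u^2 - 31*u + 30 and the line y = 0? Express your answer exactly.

The curve meets the u-axis where -u^3 + 10*u^2 - 31*u + 30 = 0, i.e. -(u - 5)*(u - 3)*(u - 2) = 0, at u = 2, 3, 5.
On [2, 3] the curve lies below the axis; ∫[2,3] (-u^3 + 10*u^2 - 31*u + 30) du = -5/12, giving area 5/12.
On [3, 5] the curve lies above the axis; ∫[3,5] (-u^3 + 10*u^2 - 31*u + 30) du = 8/3, giving area 8/3.
Total area = 5/12 + 8/3 = 37/12.

37/12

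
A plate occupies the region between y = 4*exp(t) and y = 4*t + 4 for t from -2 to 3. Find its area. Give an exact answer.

-30 - 4*exp(-2) + 4*exp(3)

On [-2, 3], (4*exp(t)) - (4*t + 4) = -4*t + 4*exp(t) - 4 is ≥ 0 throughout, so the area is a single integral of |-4*t + 4*exp(t) - 4|.
∫[-2,3] (-4*t + 4*exp(t) - 4) dt = -30 - 4*exp(-2) + 4*exp(3).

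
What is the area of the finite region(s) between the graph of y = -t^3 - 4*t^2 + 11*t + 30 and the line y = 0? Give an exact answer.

The curve meets the t-axis where -t^3 - 4*t^2 + 11*t + 30 = 0, i.e. -(t - 3)*(t + 2)*(t + 5) = 0, at t = -5, -2, 3.
On [-5, -2] the curve lies below the axis; ∫[-5,-2] (-t^3 - 4*t^2 + 11*t + 30) dt = -117/4, giving area 117/4.
On [-2, 3] the curve lies above the axis; ∫[-2,3] (-t^3 - 4*t^2 + 11*t + 30) dt = 1375/12, giving area 1375/12.
Total area = 117/4 + 1375/12 = 863/6.

863/6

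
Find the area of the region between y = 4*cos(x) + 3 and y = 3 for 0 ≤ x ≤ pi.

8

The difference (4*cos(x) + 3) - (3) = 4*cos(x) changes sign at x = pi/2 inside [0, pi], so split the integral there.
∫[0,pi/2] (4*cos(x)) dx = 4.
∫[pi/2,pi] (4*cos(x)) dx = -4; the area of that piece is 4.
Total area = 4 + 4 = 8.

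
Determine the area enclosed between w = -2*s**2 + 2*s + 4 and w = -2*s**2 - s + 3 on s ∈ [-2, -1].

On [-2, -1], (-2*s**2 + 2*s + 4) - (-2*s**2 - s + 3) = 3*s + 1 is ≤ 0 throughout, so the area is a single integral of |3*s + 1|.
∫[-2,-1] (3*s + 1) ds = -7/2; the area of that piece is 7/2.

7/2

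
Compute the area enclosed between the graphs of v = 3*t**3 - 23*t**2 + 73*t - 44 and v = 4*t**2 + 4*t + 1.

Set the curves equal: 3*t**3 - 23*t**2 + 73*t - 44 = 4*t**2 + 4*t + 1, so 3*t**3 - 27*t**2 + 69*t - 45 = 0, which factors as 3*(t - 5)*(t - 3)*(t - 1) = 0. The curves meet at t = 1, 3, 5.
On [1, 3], v = 3*t**3 - 23*t**2 + 73*t - 44 is on top; that piece has area ∫[1,3] (3*t**3 - 27*t**2 + 69*t - 45) dt = 12.
On [3, 5], v = 4*t**2 + 4*t + 1 is on top; that piece has area ∫[3,5] (-(3*t**3 - 27*t**2 + 69*t - 45)) dt = 12.
Total enclosed area = 12 + 12 = 24.

24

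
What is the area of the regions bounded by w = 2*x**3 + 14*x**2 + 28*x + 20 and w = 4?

37/6

Set the curves equal: 2*x**3 + 14*x**2 + 28*x + 20 = 4, so 2*x**3 + 14*x**2 + 28*x + 16 = 0, which factors as 2*(x + 1)*(x + 2)*(x + 4) = 0. The curves meet at x = -4, -2, -1.
On [-4, -2], w = 2*x**3 + 14*x**2 + 28*x + 20 is on top; that piece has area ∫[-4,-2] (2*x**3 + 14*x**2 + 28*x + 16) dx = 16/3.
On [-2, -1], w = 4 is on top; that piece has area ∫[-2,-1] (-(2*x**3 + 14*x**2 + 28*x + 16)) dx = 5/6.
Total enclosed area = 16/3 + 5/6 = 37/6.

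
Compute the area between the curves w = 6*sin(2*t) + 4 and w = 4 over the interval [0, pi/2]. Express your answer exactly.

6

On [0, pi/2], (6*sin(2*t) + 4) - (4) = 6*sin(2*t) is ≥ 0 throughout, so the area is a single integral of |6*sin(2*t)|.
∫[0,pi/2] (6*sin(2*t)) dt = 6.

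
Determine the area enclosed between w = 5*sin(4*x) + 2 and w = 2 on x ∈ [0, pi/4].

5/2

On [0, pi/4], (5*sin(4*x) + 2) - (2) = 5*sin(4*x) is ≥ 0 throughout, so the area is a single integral of |5*sin(4*x)|.
∫[0,pi/4] (5*sin(4*x)) dx = 5/2.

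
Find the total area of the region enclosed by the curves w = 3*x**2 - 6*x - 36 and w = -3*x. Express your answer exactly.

Set the curves equal: 3*x**2 - 6*x - 36 = -3*x, so 3*x**2 - 3*x - 36 = 0, which factors as 3*(x - 4)*(x + 3) = 0. The curves meet at x = -3, 4.
On [-3, 4], w = -3*x is on top; that piece has area ∫[-3,4] (-(3*x**2 - 3*x - 36)) dx = 343/2.

343/2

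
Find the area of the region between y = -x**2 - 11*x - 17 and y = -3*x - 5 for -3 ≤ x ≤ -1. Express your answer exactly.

4

The difference (-x**2 - 11*x - 17) - (-3*x - 5) = -x**2 - 8*x - 12 changes sign at x = -2 inside [-3, -1], so split the integral there.
∫[-3,-2] (-x**2 - 8*x - 12) dx = 5/3.
∫[-2,-1] (-x**2 - 8*x - 12) dx = -7/3; the area of that piece is 7/3.
Total area = 5/3 + 7/3 = 4.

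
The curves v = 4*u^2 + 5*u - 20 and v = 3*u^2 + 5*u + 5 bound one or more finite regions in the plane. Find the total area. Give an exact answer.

Set the curves equal: 4*u^2 + 5*u - 20 = 3*u^2 + 5*u + 5, so u^2 - 25 = 0, which factors as (u - 5)*(u + 5) = 0. The curves meet at u = -5, 5.
On [-5, 5], v = 3*u^2 + 5*u + 5 is on top; that piece has area ∫[-5,5] (-(u^2 - 25)) du = 500/3.

500/3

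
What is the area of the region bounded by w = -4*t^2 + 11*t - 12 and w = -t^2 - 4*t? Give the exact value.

Set the curves equal: -4*t^2 + 11*t - 12 = -t^2 - 4*t, so -3*t^2 + 15*t - 12 = 0, which factors as -3*(t - 4)*(t - 1) = 0. The curves meet at t = 1, 4.
On [1, 4], w = -4*t^2 + 11*t - 12 is on top; that piece has area ∫[1,4] (-3*t^2 + 15*t - 12) dt = 27/2.

27/2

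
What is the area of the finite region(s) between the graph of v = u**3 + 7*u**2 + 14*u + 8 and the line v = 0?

The curve meets the u-axis where u**3 + 7*u**2 + 14*u + 8 = 0, i.e. (u + 1)*(u + 2)*(u + 4) = 0, at u = -4, -2, -1.
On [-4, -2] the curve lies above the axis; ∫[-4,-2] (u**3 + 7*u**2 + 14*u + 8) du = 8/3, giving area 8/3.
On [-2, -1] the curve lies below the axis; ∫[-2,-1] (u**3 + 7*u**2 + 14*u + 8) du = -5/12, giving area 5/12.
Total area = 8/3 + 5/12 = 37/12.

37/12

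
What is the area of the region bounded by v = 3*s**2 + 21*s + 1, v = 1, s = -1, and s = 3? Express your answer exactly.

131

The difference (3*s**2 + 21*s + 1) - (1) = 3*s**2 + 21*s changes sign at s = 0 inside [-1, 3], so split the integral there.
∫[-1,0] (3*s**2 + 21*s) ds = -19/2; the area of that piece is 19/2.
∫[0,3] (3*s**2 + 21*s) ds = 243/2.
Total area = 19/2 + 243/2 = 131.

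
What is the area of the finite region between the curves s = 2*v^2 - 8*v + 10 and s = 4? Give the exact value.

Both boundary curves give s as a function of v, so integrate with respect to v. Setting them equal: 2*v^2 - 8*v + 6 = 0, i.e. 2*(v - 3)*(v - 1) = 0, so they meet at v = 1, 3.
For v in [1, 3], s = 2*v^2 - 8*v + 10 is on the left; area = ∫[1,3] (-(2*v^2 - 8*v + 6)) dv = 8/3.

8/3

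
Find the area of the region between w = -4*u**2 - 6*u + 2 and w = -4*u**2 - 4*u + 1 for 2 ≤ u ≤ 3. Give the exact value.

On [2, 3], (-4*u**2 - 6*u + 2) - (-4*u**2 - 4*u + 1) = -2*u + 1 is ≤ 0 throughout, so the area is a single integral of |-2*u + 1|.
∫[2,3] (-2*u + 1) du = -4; the area of that piece is 4.

4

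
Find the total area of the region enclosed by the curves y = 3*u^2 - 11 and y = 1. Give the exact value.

Set the curves equal: 3*u^2 - 11 = 1, so 3*u^2 - 12 = 0, which factors as 3*(u - 2)*(u + 2) = 0. The curves meet at u = -2, 2.
On [-2, 2], y = 1 is on top; that piece has area ∫[-2,2] (-(3*u^2 - 12)) du = 32.

32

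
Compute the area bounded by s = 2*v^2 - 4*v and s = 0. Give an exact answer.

Both boundary curves give s as a function of v, so integrate with respect to v. Setting them equal: 2*v^2 - 4*v = 0, i.e. 2*v*(v - 2) = 0, so they meet at v = 0, 2.
For v in [0, 2], s = 2*v^2 - 4*v is on the left; area = ∫[0,2] (-(2*v^2 - 4*v)) dv = 8/3.

8/3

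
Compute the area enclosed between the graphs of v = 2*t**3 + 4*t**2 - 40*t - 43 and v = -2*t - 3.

Set the curves equal: 2*t**3 + 4*t**2 - 40*t - 43 = -2*t - 3, so 2*t**3 + 4*t**2 - 38*t - 40 = 0, which factors as 2*(t - 4)*(t + 1)*(t + 5) = 0. The curves meet at t = -5, -1, 4.
On [-5, -1], v = 2*t**3 + 4*t**2 - 40*t - 43 is on top; that piece has area ∫[-5,-1] (2*t**3 + 4*t**2 - 38*t - 40) dt = 448/3.
On [-1, 4], v = -2*t - 3 is on top; that piece has area ∫[-1,4] (-(2*t**3 + 4*t**2 - 38*t - 40)) dt = 1625/6.
Total enclosed area = 448/3 + 1625/6 = 2521/6.

2521/6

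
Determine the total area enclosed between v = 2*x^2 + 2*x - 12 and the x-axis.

125/3

The curve meets the x-axis where 2*x^2 + 2*x - 12 = 0, i.e. 2*(x - 2)*(x + 3) = 0, at x = -3, 2.
On [-3, 2] the curve lies below the axis; ∫[-3,2] (2*x^2 + 2*x - 12) dx = -125/3, giving area 125/3.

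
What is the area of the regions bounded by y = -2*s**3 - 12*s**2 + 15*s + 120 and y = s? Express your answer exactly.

517

Set the curves equal: -2*s**3 - 12*s**2 + 15*s + 120 = s, so -2*s**3 - 12*s**2 + 14*s + 120 = 0, which factors as -2*(s - 3)*(s + 4)*(s + 5) = 0. The curves meet at s = -5, -4, 3.
On [-5, -4], y = s is on top; that piece has area ∫[-5,-4] (-(-2*s**3 - 12*s**2 + 14*s + 120)) ds = 5/2.
On [-4, 3], y = -2*s**3 - 12*s**2 + 15*s + 120 is on top; that piece has area ∫[-4,3] (-2*s**3 - 12*s**2 + 14*s + 120) ds = 1029/2.
Total enclosed area = 5/2 + 1029/2 = 517.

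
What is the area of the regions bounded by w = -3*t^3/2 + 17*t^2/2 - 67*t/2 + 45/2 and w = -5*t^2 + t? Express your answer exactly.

Set the curves equal: -3*t^3/2 + 17*t^2/2 - 67*t/2 + 45/2 = -5*t^2 + t, so -3*t^3/2 + 27*t^2/2 - 69*t/2 + 45/2 = 0, which factors as -3*(t - 5)*(t - 3)*(t - 1)/2 = 0. The curves meet at t = 1, 3, 5.
On [1, 3], w = -5*t^2 + t is on top; that piece has area ∫[1,3] (-(-3*t^3/2 + 27*t^2/2 - 69*t/2 + 45/2)) dt = 6.
On [3, 5], w = -3*t^3/2 + 17*t^2/2 - 67*t/2 + 45/2 is on top; that piece has area ∫[3,5] (-3*t^3/2 + 27*t^2/2 - 69*t/2 + 45/2) dt = 6.
Total enclosed area = 6 + 6 = 12.

12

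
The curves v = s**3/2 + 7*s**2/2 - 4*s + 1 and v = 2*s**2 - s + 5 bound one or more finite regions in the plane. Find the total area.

Set the curves equal: s**3/2 + 7*s**2/2 - 4*s + 1 = 2*s**2 - s + 5, so s**3/2 + 3*s**2/2 - 3*s - 4 = 0, which factors as (s - 2)*(s + 1)*(s + 4)/2 = 0. The curves meet at s = -4, -1, 2.
On [-4, -1], v = s**3/2 + 7*s**2/2 - 4*s + 1 is on top; that piece has area ∫[-4,-1] (s**3/2 + 3*s**2/2 - 3*s - 4) ds = 81/8.
On [-1, 2], v = 2*s**2 - s + 5 is on top; that piece has area ∫[-1,2] (-(s**3/2 + 3*s**2/2 - 3*s - 4)) ds = 81/8.
Total enclosed area = 81/8 + 81/8 = 81/4.

81/4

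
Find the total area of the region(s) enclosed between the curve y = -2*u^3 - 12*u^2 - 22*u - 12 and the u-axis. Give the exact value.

The curve meets the u-axis where -2*u^3 - 12*u^2 - 22*u - 12 = 0, i.e. -2*(u + 1)*(u + 2)*(u + 3) = 0, at u = -3, -2, -1.
On [-3, -2] the curve lies below the axis; ∫[-3,-2] (-2*u^3 - 12*u^2 - 22*u - 12) du = -1/2, giving area 1/2.
On [-2, -1] the curve lies above the axis; ∫[-2,-1] (-2*u^3 - 12*u^2 - 22*u - 12) du = 1/2, giving area 1/2.
Total area = 1/2 + 1/2 = 1.

1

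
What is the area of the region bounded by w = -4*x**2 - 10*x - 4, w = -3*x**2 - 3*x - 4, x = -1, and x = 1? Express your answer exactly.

The difference (-4*x**2 - 10*x - 4) - (-3*x**2 - 3*x - 4) = -x**2 - 7*x changes sign at x = 0 inside [-1, 1], so split the integral there.
∫[-1,0] (-x**2 - 7*x) dx = 19/6.
∫[0,1] (-x**2 - 7*x) dx = -23/6; the area of that piece is 23/6.
Total area = 19/6 + 23/6 = 7.

7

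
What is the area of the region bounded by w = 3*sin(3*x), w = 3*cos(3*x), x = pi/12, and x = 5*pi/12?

2*sqrt(2)

On [pi/12, 5*pi/12], (3*sin(3*x)) - (3*cos(3*x)) = 3*sin(3*x) - 3*cos(3*x) is ≥ 0 throughout, so the area is a single integral of |3*sin(3*x) - 3*cos(3*x)|.
∫[pi/12,5*pi/12] (3*sin(3*x) - 3*cos(3*x)) dx = 2*sqrt(2).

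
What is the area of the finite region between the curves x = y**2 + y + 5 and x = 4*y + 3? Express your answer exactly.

1/6

Both boundary curves give x as a function of y, so integrate with respect to y. Setting them equal: y**2 - 3*y + 2 = 0, i.e. (y - 2)*(y - 1) = 0, so they meet at y = 1, 2.
For y in [1, 2], x = y**2 + y + 5 is on the left; area = ∫[1,2] (-(y**2 - 3*y + 2)) dy = 1/6.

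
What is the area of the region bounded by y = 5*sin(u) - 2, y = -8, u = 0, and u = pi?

10 + 6*pi

On [0, pi], (5*sin(u) - 2) - (-8) = 5*sin(u) + 6 is ≥ 0 throughout, so the area is a single integral of |5*sin(u) + 6|.
∫[0,pi] (5*sin(u) + 6) du = 10 + 6*pi.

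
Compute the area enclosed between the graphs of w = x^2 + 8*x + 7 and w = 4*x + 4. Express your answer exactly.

Set the curves equal: x^2 + 8*x + 7 = 4*x + 4, so x^2 + 4*x + 3 = 0, which factors as (x + 1)*(x + 3) = 0. The curves meet at x = -3, -1.
On [-3, -1], w = 4*x + 4 is on top; that piece has area ∫[-3,-1] (-(x^2 + 4*x + 3)) dx = 4/3.

4/3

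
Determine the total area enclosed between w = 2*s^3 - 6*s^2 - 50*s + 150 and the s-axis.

The curve meets the s-axis where 2*s^3 - 6*s^2 - 50*s + 150 = 0, i.e. 2*(s - 5)*(s - 3)*(s + 5) = 0, at s = -5, 3, 5.
On [-5, 3] the curve lies above the axis; ∫[-5,3] (2*s^3 - 6*s^2 - 50*s + 150) ds = 1024, giving area 1024.
On [3, 5] the curve lies below the axis; ∫[3,5] (2*s^3 - 6*s^2 - 50*s + 150) ds = -24, giving area 24.
Total area = 1024 + 24 = 1048.

1048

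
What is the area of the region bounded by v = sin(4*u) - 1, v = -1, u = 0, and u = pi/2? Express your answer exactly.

The difference (sin(4*u) - 1) - (-1) = sin(4*u) changes sign at u = pi/4 inside [0, pi/2], so split the integral there.
∫[0,pi/4] (sin(4*u)) du = 1/2.
∫[pi/4,pi/2] (sin(4*u)) du = -1/2; the area of that piece is 1/2.
Total area = 1/2 + 1/2 = 1.

1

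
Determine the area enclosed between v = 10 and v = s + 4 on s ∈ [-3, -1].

On [-3, -1], (10) - (s + 4) = -s + 6 is ≥ 0 throughout, so the area is a single integral of |-s + 6|.
∫[-3,-1] (-s + 6) ds = 16.

16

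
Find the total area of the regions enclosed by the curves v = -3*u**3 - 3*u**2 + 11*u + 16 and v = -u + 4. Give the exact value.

Set the curves equal: -3*u**3 - 3*u**2 + 11*u + 16 = -u + 4, so -3*u**3 - 3*u**2 + 12*u + 12 = 0, which factors as -3*(u - 2)*(u + 1)*(u + 2) = 0. The curves meet at u = -2, -1, 2.
On [-2, -1], v = -u + 4 is on top; that piece has area ∫[-2,-1] (-(-3*u**3 - 3*u**2 + 12*u + 12)) du = 7/4.
On [-1, 2], v = -3*u**3 - 3*u**2 + 11*u + 16 is on top; that piece has area ∫[-1,2] (-3*u**3 - 3*u**2 + 12*u + 12) du = 135/4.
Total enclosed area = 7/4 + 135/4 = 71/2.

71/2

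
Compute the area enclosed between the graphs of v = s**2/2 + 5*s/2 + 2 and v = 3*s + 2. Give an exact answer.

Set the curves equal: s**2/2 + 5*s/2 + 2 = 3*s + 2, so s**2/2 - s/2 = 0, which factors as s*(s - 1)/2 = 0. The curves meet at s = 0, 1.
On [0, 1], v = 3*s + 2 is on top; that piece has area ∫[0,1] (-(s**2/2 - s/2)) ds = 1/12.

1/12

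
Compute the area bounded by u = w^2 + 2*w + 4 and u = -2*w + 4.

32/3

Both boundary curves give u as a function of w, so integrate with respect to w. Setting them equal: w^2 + 4*w = 0, i.e. w*(w + 4) = 0, so they meet at w = -4, 0.
For w in [-4, 0], u = w^2 + 2*w + 4 is on the left; area = ∫[-4,0] (-(w^2 + 4*w)) dw = 32/3.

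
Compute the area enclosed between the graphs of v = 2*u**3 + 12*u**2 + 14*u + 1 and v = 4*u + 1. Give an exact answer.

Set the curves equal: 2*u**3 + 12*u**2 + 14*u + 1 = 4*u + 1, so 2*u**3 + 12*u**2 + 10*u = 0, which factors as 2*u*(u + 1)*(u + 5) = 0. The curves meet at u = -5, -1, 0.
On [-5, -1], v = 2*u**3 + 12*u**2 + 14*u + 1 is on top; that piece has area ∫[-5,-1] (2*u**3 + 12*u**2 + 10*u) du = 64.
On [-1, 0], v = 4*u + 1 is on top; that piece has area ∫[-1,0] (-(2*u**3 + 12*u**2 + 10*u)) du = 3/2.
Total enclosed area = 64 + 3/2 = 131/2.

131/2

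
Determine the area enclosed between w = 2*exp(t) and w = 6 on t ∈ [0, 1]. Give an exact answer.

On [0, 1], (2*exp(t)) - (6) = 2*exp(t) - 6 is ≤ 0 throughout, so the area is a single integral of |2*exp(t) - 6|.
∫[0,1] (2*exp(t) - 6) dt = -8 + 2*exp(1); the area of that piece is 8 - 2*exp(1).

8 - 2*exp(1)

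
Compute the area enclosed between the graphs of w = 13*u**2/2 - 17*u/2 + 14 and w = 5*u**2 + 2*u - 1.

27/4

Set the curves equal: 13*u**2/2 - 17*u/2 + 14 = 5*u**2 + 2*u - 1, so 3*u**2/2 - 21*u/2 + 15 = 0, which factors as 3*(u - 5)*(u - 2)/2 = 0. The curves meet at u = 2, 5.
On [2, 5], w = 5*u**2 + 2*u - 1 is on top; that piece has area ∫[2,5] (-(3*u**2/2 - 21*u/2 + 15)) du = 27/4.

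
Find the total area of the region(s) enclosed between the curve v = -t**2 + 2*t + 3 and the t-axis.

32/3

The curve meets the t-axis where -t**2 + 2*t + 3 = 0, i.e. -(t - 3)*(t + 1) = 0, at t = -1, 3.
On [-1, 3] the curve lies above the axis; ∫[-1,3] (-t**2 + 2*t + 3) dt = 32/3, giving area 32/3.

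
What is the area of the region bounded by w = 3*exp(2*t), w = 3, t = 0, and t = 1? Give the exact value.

-9/2 + 3*exp(2)/2

On [0, 1], (3*exp(2*t)) - (3) = 3*exp(2*t) - 3 is ≥ 0 throughout, so the area is a single integral of |3*exp(2*t) - 3|.
∫[0,1] (3*exp(2*t) - 3) dt = -9/2 + 3*exp(2)/2.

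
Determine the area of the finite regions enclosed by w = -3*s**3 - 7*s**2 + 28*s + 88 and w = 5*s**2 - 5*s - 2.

863/2

Set the curves equal: -3*s**3 - 7*s**2 + 28*s + 88 = 5*s**2 - 5*s - 2, so -3*s**3 - 12*s**2 + 33*s + 90 = 0, which factors as -3*(s - 3)*(s + 2)*(s + 5) = 0. The curves meet at s = -5, -2, 3.
On [-5, -2], w = 5*s**2 - 5*s - 2 is on top; that piece has area ∫[-5,-2] (-(-3*s**3 - 12*s**2 + 33*s + 90)) ds = 351/4.
On [-2, 3], w = -3*s**3 - 7*s**2 + 28*s + 88 is on top; that piece has area ∫[-2,3] (-3*s**3 - 12*s**2 + 33*s + 90) ds = 1375/4.
Total enclosed area = 351/4 + 1375/4 = 863/2.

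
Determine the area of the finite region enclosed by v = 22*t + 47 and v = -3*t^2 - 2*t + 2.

Set the curves equal: 22*t + 47 = -3*t^2 - 2*t + 2, so 3*t^2 + 24*t + 45 = 0, which factors as 3*(t + 3)*(t + 5) = 0. The curves meet at t = -5, -3.
On [-5, -3], v = -3*t^2 - 2*t + 2 is on top; that piece has area ∫[-5,-3] (-(3*t^2 + 24*t + 45)) dt = 4.

4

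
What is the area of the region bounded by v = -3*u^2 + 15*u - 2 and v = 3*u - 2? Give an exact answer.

32

Set the curves equal: -3*u^2 + 15*u - 2 = 3*u - 2, so -3*u^2 + 12*u = 0, which factors as -3*u*(u - 4) = 0. The curves meet at u = 0, 4.
On [0, 4], v = -3*u^2 + 15*u - 2 is on top; that piece has area ∫[0,4] (-3*u^2 + 12*u) du = 32.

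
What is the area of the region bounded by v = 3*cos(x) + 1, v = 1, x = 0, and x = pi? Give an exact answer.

6

The difference (3*cos(x) + 1) - (1) = 3*cos(x) changes sign at x = pi/2 inside [0, pi], so split the integral there.
∫[0,pi/2] (3*cos(x)) dx = 3.
∫[pi/2,pi] (3*cos(x)) dx = -3; the area of that piece is 3.
Total area = 3 + 3 = 6.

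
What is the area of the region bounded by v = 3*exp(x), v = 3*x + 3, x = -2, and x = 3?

-45/2 - 3*exp(-2) + 3*exp(3)

On [-2, 3], (3*exp(x)) - (3*x + 3) = -3*x + 3*exp(x) - 3 is ≥ 0 throughout, so the area is a single integral of |-3*x + 3*exp(x) - 3|.
∫[-2,3] (-3*x + 3*exp(x) - 3) dx = -45/2 - 3*exp(-2) + 3*exp(3).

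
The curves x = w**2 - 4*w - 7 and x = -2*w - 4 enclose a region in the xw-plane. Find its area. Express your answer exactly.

32/3

Both boundary curves give x as a function of w, so integrate with respect to w. Setting them equal: w**2 - 2*w - 3 = 0, i.e. (w - 3)*(w + 1) = 0, so they meet at w = -1, 3.
For w in [-1, 3], x = w**2 - 4*w - 7 is on the left; area = ∫[-1,3] (-(w**2 - 2*w - 3)) dw = 32/3.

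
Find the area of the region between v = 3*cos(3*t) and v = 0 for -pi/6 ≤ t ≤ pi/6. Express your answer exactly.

On [-pi/6, pi/6], (3*cos(3*t)) - (0) = 3*cos(3*t) is ≥ 0 throughout, so the area is a single integral of |3*cos(3*t)|.
∫[-pi/6,pi/6] (3*cos(3*t)) dt = 2.

2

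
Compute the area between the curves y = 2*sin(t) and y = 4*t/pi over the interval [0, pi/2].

2 - pi/2

On [0, pi/2], (2*sin(t)) - (4*t/pi) = -4*t/pi + 2*sin(t) is ≥ 0 throughout, so the area is a single integral of |-4*t/pi + 2*sin(t)|.
∫[0,pi/2] (-4*t/pi + 2*sin(t)) dt = 2 - pi/2.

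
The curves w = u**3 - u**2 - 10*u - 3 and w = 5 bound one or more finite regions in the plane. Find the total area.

Set the curves equal: u**3 - u**2 - 10*u - 3 = 5, so u**3 - u**2 - 10*u - 8 = 0, which factors as (u - 4)*(u + 1)*(u + 2) = 0. The curves meet at u = -2, -1, 4.
On [-2, -1], w = u**3 - u**2 - 10*u - 3 is on top; that piece has area ∫[-2,-1] (u**3 - u**2 - 10*u - 8) du = 11/12.
On [-1, 4], w = 5 is on top; that piece has area ∫[-1,4] (-(u**3 - u**2 - 10*u - 8)) du = 875/12.
Total enclosed area = 11/12 + 875/12 = 443/6.

443/6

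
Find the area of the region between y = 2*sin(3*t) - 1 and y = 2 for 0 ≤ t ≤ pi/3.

-4/3 + pi

On [0, pi/3], (2*sin(3*t) - 1) - (2) = 2*sin(3*t) - 3 is ≤ 0 throughout, so the area is a single integral of |2*sin(3*t) - 3|.
∫[0,pi/3] (2*sin(3*t) - 3) dt = 4/3 - pi; the area of that piece is -4/3 + pi.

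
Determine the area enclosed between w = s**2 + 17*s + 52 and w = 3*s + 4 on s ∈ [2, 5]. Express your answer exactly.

330

On [2, 5], (s**2 + 17*s + 52) - (3*s + 4) = s**2 + 14*s + 48 is ≥ 0 throughout, so the area is a single integral of |s**2 + 14*s + 48|.
∫[2,5] (s**2 + 14*s + 48) ds = 330.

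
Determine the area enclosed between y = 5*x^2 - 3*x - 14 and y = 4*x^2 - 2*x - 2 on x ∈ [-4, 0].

The difference (5*x^2 - 3*x - 14) - (4*x^2 - 2*x - 2) = x^2 - x - 12 changes sign at x = -3 inside [-4, 0], so split the integral there.
∫[-4,-3] (x^2 - x - 12) dx = 23/6.
∫[-3,0] (x^2 - x - 12) dx = -45/2; the area of that piece is 45/2.
Total area = 23/6 + 45/2 = 79/3.

79/3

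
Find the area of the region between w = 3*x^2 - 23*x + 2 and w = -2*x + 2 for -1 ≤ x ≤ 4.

231/2

The difference (3*x^2 - 23*x + 2) - (-2*x + 2) = 3*x^2 - 21*x changes sign at x = 0 inside [-1, 4], so split the integral there.
∫[-1,0] (3*x^2 - 21*x) dx = 23/2.
∫[0,4] (3*x^2 - 21*x) dx = -104; the area of that piece is 104.
Total area = 23/2 + 104 = 231/2.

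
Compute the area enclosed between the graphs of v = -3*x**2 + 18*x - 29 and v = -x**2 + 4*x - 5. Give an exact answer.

Set the curves equal: -3*x**2 + 18*x - 29 = -x**2 + 4*x - 5, so -2*x**2 + 14*x - 24 = 0, which factors as -2*(x - 4)*(x - 3) = 0. The curves meet at x = 3, 4.
On [3, 4], v = -3*x**2 + 18*x - 29 is on top; that piece has area ∫[3,4] (-2*x**2 + 14*x - 24) dx = 1/3.

1/3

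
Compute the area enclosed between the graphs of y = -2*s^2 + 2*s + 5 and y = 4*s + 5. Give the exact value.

1/3

Set the curves equal: -2*s^2 + 2*s + 5 = 4*s + 5, so -2*s^2 - 2*s = 0, which factors as -2*s*(s + 1) = 0. The curves meet at s = -1, 0.
On [-1, 0], y = -2*s^2 + 2*s + 5 is on top; that piece has area ∫[-1,0] (-2*s^2 - 2*s) ds = 1/3.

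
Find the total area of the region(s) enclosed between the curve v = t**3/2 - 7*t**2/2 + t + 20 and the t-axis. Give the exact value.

The curve meets the t-axis where t**3/2 - 7*t**2/2 + t + 20 = 0, i.e. (t - 5)*(t - 4)*(t + 2)/2 = 0, at t = -2, 4, 5.
On [-2, 4] the curve lies above the axis; ∫[-2,4] (t**3/2 - 7*t**2/2 + t + 20) dt = 72, giving area 72.
On [4, 5] the curve lies below the axis; ∫[4,5] (t**3/2 - 7*t**2/2 + t + 20) dt = -13/24, giving area 13/24.
Total area = 72 + 13/24 = 1741/24.

1741/24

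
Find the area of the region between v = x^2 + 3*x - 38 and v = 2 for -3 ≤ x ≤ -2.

On [-3, -2], (x^2 + 3*x - 38) - (2) = x^2 + 3*x - 40 is ≤ 0 throughout, so the area is a single integral of |x^2 + 3*x - 40|.
∫[-3,-2] (x^2 + 3*x - 40) dx = -247/6; the area of that piece is 247/6.

247/6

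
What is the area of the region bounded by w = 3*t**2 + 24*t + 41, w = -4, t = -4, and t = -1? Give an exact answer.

The difference (3*t**2 + 24*t + 41) - (-4) = 3*t**2 + 24*t + 45 changes sign at t = -3 inside [-4, -1], so split the integral there.
∫[-4,-3] (3*t**2 + 24*t + 45) dt = -2; the area of that piece is 2.
∫[-3,-1] (3*t**2 + 24*t + 45) dt = 20.
Total area = 2 + 20 = 22.

22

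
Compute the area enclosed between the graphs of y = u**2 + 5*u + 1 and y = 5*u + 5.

32/3

Set the curves equal: u**2 + 5*u + 1 = 5*u + 5, so u**2 - 4 = 0, which factors as (u - 2)*(u + 2) = 0. The curves meet at u = -2, 2.
On [-2, 2], y = 5*u + 5 is on top; that piece has area ∫[-2,2] (-(u**2 - 4)) du = 32/3.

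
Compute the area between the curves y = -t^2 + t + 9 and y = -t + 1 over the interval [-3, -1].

6

The difference (-t^2 + t + 9) - (-t + 1) = -t^2 + 2*t + 8 changes sign at t = -2 inside [-3, -1], so split the integral there.
∫[-3,-2] (-t^2 + 2*t + 8) dt = -10/3; the area of that piece is 10/3.
∫[-2,-1] (-t^2 + 2*t + 8) dt = 8/3.
Total area = 10/3 + 8/3 = 6.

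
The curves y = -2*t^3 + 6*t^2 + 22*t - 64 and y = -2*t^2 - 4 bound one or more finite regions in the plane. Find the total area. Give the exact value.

863/3

Set the curves equal: -2*t^3 + 6*t^2 + 22*t - 64 = -2*t^2 - 4, so -2*t^3 + 8*t^2 + 22*t - 60 = 0, which factors as -2*(t - 5)*(t - 2)*(t + 3) = 0. The curves meet at t = -3, 2, 5.
On [-3, 2], y = -2*t^2 - 4 is on top; that piece has area ∫[-3,2] (-(-2*t^3 + 8*t^2 + 22*t - 60)) dt = 1375/6.
On [2, 5], y = -2*t^3 + 6*t^2 + 22*t - 64 is on top; that piece has area ∫[2,5] (-2*t^3 + 8*t^2 + 22*t - 60) dt = 117/2.
Total enclosed area = 1375/6 + 117/2 = 863/3.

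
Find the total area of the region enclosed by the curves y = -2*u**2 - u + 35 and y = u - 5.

Set the curves equal: -2*u**2 - u + 35 = u - 5, so -2*u**2 - 2*u + 40 = 0, which factors as -2*(u - 4)*(u + 5) = 0. The curves meet at u = -5, 4.
On [-5, 4], y = -2*u**2 - u + 35 is on top; that piece has area ∫[-5,4] (-2*u**2 - 2*u + 40) du = 243.

243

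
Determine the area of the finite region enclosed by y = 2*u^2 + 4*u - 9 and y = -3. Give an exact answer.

64/3

Set the curves equal: 2*u^2 + 4*u - 9 = -3, so 2*u^2 + 4*u - 6 = 0, which factors as 2*(u - 1)*(u + 3) = 0. The curves meet at u = -3, 1.
On [-3, 1], y = -3 is on top; that piece has area ∫[-3,1] (-(2*u^2 + 4*u - 6)) du = 64/3.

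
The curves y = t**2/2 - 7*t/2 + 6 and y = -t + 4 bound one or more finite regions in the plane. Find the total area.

Set the curves equal: t**2/2 - 7*t/2 + 6 = -t + 4, so t**2/2 - 5*t/2 + 2 = 0, which factors as (t - 4)*(t - 1)/2 = 0. The curves meet at t = 1, 4.
On [1, 4], y = -t + 4 is on top; that piece has area ∫[1,4] (-(t**2/2 - 5*t/2 + 2)) dt = 9/4.

9/4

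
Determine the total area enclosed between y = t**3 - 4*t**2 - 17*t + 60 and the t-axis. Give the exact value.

The curve meets the t-axis where t**3 - 4*t**2 - 17*t + 60 = 0, i.e. (t - 5)*(t - 3)*(t + 4) = 0, at t = -4, 3, 5.
On [-4, 3] the curve lies above the axis; ∫[-4,3] (t**3 - 4*t**2 - 17*t + 60) dt = 3773/12, giving area 3773/12.
On [3, 5] the curve lies below the axis; ∫[3,5] (t**3 - 4*t**2 - 17*t + 60) dt = -32/3, giving area 32/3.
Total area = 3773/12 + 32/3 = 3901/12.

3901/12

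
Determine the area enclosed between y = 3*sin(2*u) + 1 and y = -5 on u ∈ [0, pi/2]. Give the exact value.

3 + 3*pi

On [0, pi/2], (3*sin(2*u) + 1) - (-5) = 3*sin(2*u) + 6 is ≥ 0 throughout, so the area is a single integral of |3*sin(2*u) + 6|.
∫[0,pi/2] (3*sin(2*u) + 6) du = 3 + 3*pi.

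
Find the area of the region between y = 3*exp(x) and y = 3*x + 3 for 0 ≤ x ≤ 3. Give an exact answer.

On [0, 3], (3*exp(x)) - (3*x + 3) = -3*x + 3*exp(x) - 3 is ≥ 0 throughout, so the area is a single integral of |-3*x + 3*exp(x) - 3|.
∫[0,3] (-3*x + 3*exp(x) - 3) dx = -51/2 + 3*exp(3).

-51/2 + 3*exp(3)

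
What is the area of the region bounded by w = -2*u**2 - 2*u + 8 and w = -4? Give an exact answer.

125/3

Set the curves equal: -2*u**2 - 2*u + 8 = -4, so -2*u**2 - 2*u + 12 = 0, which factors as -2*(u - 2)*(u + 3) = 0. The curves meet at u = -3, 2.
On [-3, 2], w = -2*u**2 - 2*u + 8 is on top; that piece has area ∫[-3,2] (-2*u**2 - 2*u + 12) du = 125/3.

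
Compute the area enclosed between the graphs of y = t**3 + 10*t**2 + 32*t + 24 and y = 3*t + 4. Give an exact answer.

Set the curves equal: t**3 + 10*t**2 + 32*t + 24 = 3*t + 4, so t**3 + 10*t**2 + 29*t + 20 = 0, which factors as (t + 1)*(t + 4)*(t + 5) = 0. The curves meet at t = -5, -4, -1.
On [-5, -4], y = t**3 + 10*t**2 + 32*t + 24 is on top; that piece has area ∫[-5,-4] (t**3 + 10*t**2 + 29*t + 20) dt = 7/12.
On [-4, -1], y = 3*t + 4 is on top; that piece has area ∫[-4,-1] (-(t**3 + 10*t**2 + 29*t + 20)) dt = 45/4.
Total enclosed area = 7/12 + 45/4 = 71/6.

71/6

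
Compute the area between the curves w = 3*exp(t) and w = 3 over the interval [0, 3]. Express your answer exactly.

On [0, 3], (3*exp(t)) - (3) = 3*exp(t) - 3 is ≥ 0 throughout, so the area is a single integral of |3*exp(t) - 3|.
∫[0,3] (3*exp(t) - 3) dt = -12 + 3*exp(3).

-12 + 3*exp(3)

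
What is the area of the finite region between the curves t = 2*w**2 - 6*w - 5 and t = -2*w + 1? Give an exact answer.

64/3

Both boundary curves give t as a function of w, so integrate with respect to w. Setting them equal: 2*w**2 - 4*w - 6 = 0, i.e. 2*(w - 3)*(w + 1) = 0, so they meet at w = -1, 3.
For w in [-1, 3], t = 2*w**2 - 6*w - 5 is on the left; area = ∫[-1,3] (-(2*w**2 - 4*w - 6)) dw = 64/3.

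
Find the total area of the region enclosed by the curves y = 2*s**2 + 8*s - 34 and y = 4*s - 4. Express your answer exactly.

Set the curves equal: 2*s**2 + 8*s - 34 = 4*s - 4, so 2*s**2 + 4*s - 30 = 0, which factors as 2*(s - 3)*(s + 5) = 0. The curves meet at s = -5, 3.
On [-5, 3], y = 4*s - 4 is on top; that piece has area ∫[-5,3] (-(2*s**2 + 4*s - 30)) ds = 512/3.

512/3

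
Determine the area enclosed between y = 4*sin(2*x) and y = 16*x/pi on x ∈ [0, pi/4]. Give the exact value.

On [0, pi/4], (4*sin(2*x)) - (16*x/pi) = -16*x/pi + 4*sin(2*x) is ≥ 0 throughout, so the area is a single integral of |-16*x/pi + 4*sin(2*x)|.
∫[0,pi/4] (-16*x/pi + 4*sin(2*x)) dx = 2 - pi/2.

2 - pi/2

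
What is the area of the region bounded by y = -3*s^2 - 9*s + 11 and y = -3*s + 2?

32

Set the curves equal: -3*s^2 - 9*s + 11 = -3*s + 2, so -3*s^2 - 6*s + 9 = 0, which factors as -3*(s - 1)*(s + 3) = 0. The curves meet at s = -3, 1.
On [-3, 1], y = -3*s^2 - 9*s + 11 is on top; that piece has area ∫[-3,1] (-3*s^2 - 6*s + 9) ds = 32.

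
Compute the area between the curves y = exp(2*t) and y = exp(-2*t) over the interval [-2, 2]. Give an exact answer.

-2 + exp(-4) + exp(4)

The difference (exp(2*t)) - (exp(-2*t)) = exp(2*t) - exp(-2*t) changes sign at t = 0 inside [-2, 2], so split the integral there.
∫[-2,0] (exp(2*t) - exp(-2*t)) dt = -exp(4)/2 - exp(-4)/2 + 1; the area of that piece is -1 + exp(-4)/2 + exp(4)/2.
∫[0,2] (exp(2*t) - exp(-2*t)) dt = -1 + exp(-4)/2 + exp(4)/2.
Total area = (-1 + exp(-4)/2 + exp(4)/2) + (-1 + exp(-4)/2 + exp(4)/2) = -2 + exp(-4) + exp(4).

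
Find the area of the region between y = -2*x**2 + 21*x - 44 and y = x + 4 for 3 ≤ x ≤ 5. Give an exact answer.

4

The difference (-2*x**2 + 21*x - 44) - (x + 4) = -2*x**2 + 20*x - 48 changes sign at x = 4 inside [3, 5], so split the integral there.
∫[3,4] (-2*x**2 + 20*x - 48) dx = -8/3; the area of that piece is 8/3.
∫[4,5] (-2*x**2 + 20*x - 48) dx = 4/3.
Total area = 8/3 + 4/3 = 4.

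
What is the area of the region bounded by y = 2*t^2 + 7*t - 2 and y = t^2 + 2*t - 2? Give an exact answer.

Set the curves equal: 2*t^2 + 7*t - 2 = t^2 + 2*t - 2, so t^2 + 5*t = 0, which factors as t*(t + 5) = 0. The curves meet at t = -5, 0.
On [-5, 0], y = t^2 + 2*t - 2 is on top; that piece has area ∫[-5,0] (-(t^2 + 5*t)) dt = 125/6.

125/6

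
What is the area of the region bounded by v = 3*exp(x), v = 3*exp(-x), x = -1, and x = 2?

-12 + 3*exp(-2) + 3*exp(-1) + 3*exp(1) + 3*exp(2)

The difference (3*exp(x)) - (3*exp(-x)) = 3*exp(x) - 3*exp(-x) changes sign at x = 0 inside [-1, 2], so split the integral there.
∫[-1,0] (3*exp(x) - 3*exp(-x)) dx = -3*exp(1) - 3*exp(-1) + 6; the area of that piece is -6 + 3*exp(-1) + 3*exp(1).
∫[0,2] (3*exp(x) - 3*exp(-x)) dx = -6 + 3*exp(-2) + 3*exp(2).
Total area = (-6 + 3*exp(-1) + 3*exp(1)) + (-6 + 3*exp(-2) + 3*exp(2)) = -12 + 3*exp(-2) + 3*exp(-1) + 3*exp(1) + 3*exp(2).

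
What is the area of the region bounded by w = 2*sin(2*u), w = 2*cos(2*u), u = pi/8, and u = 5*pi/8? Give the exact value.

2*sqrt(2)

On [pi/8, 5*pi/8], (2*sin(2*u)) - (2*cos(2*u)) = 2*sin(2*u) - 2*cos(2*u) is ≥ 0 throughout, so the area is a single integral of |2*sin(2*u) - 2*cos(2*u)|.
∫[pi/8,5*pi/8] (2*sin(2*u) - 2*cos(2*u)) du = 2*sqrt(2).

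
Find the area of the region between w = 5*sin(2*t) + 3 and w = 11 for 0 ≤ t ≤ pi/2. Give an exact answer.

-5 + 4*pi

On [0, pi/2], (5*sin(2*t) + 3) - (11) = 5*sin(2*t) - 8 is ≤ 0 throughout, so the area is a single integral of |5*sin(2*t) - 8|.
∫[0,pi/2] (5*sin(2*t) - 8) dt = 5 - 4*pi; the area of that piece is -5 + 4*pi.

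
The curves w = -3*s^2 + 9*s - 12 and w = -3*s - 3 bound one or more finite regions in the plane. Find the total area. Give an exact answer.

Set the curves equal: -3*s^2 + 9*s - 12 = -3*s - 3, so -3*s^2 + 12*s - 9 = 0, which factors as -3*(s - 3)*(s - 1) = 0. The curves meet at s = 1, 3.
On [1, 3], w = -3*s^2 + 9*s - 12 is on top; that piece has area ∫[1,3] (-3*s^2 + 12*s - 9) ds = 4.

4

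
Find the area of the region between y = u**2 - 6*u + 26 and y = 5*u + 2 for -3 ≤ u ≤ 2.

On [-3, 2], (u**2 - 6*u + 26) - (5*u + 2) = u**2 - 11*u + 24 is ≥ 0 throughout, so the area is a single integral of |u**2 - 11*u + 24|.
∫[-3,2] (u**2 - 11*u + 24) du = 955/6.

955/6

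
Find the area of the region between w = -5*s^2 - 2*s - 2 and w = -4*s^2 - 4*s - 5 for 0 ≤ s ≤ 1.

11/3

On [0, 1], (-5*s^2 - 2*s - 2) - (-4*s^2 - 4*s - 5) = -s^2 + 2*s + 3 is ≥ 0 throughout, so the area is a single integral of |-s^2 + 2*s + 3|.
∫[0,1] (-s^2 + 2*s + 3) ds = 11/3.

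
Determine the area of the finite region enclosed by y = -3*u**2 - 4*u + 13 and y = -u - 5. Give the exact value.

Set the curves equal: -3*u**2 - 4*u + 13 = -u - 5, so -3*u**2 - 3*u + 18 = 0, which factors as -3*(u - 2)*(u + 3) = 0. The curves meet at u = -3, 2.
On [-3, 2], y = -3*u**2 - 4*u + 13 is on top; that piece has area ∫[-3,2] (-3*u**2 - 3*u + 18) du = 125/2.

125/2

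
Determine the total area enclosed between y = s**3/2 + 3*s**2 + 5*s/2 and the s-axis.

The curve meets the s-axis where s**3/2 + 3*s**2 + 5*s/2 = 0, i.e. s*(s + 1)*(s + 5)/2 = 0, at s = -5, -1, 0.
On [-5, -1] the curve lies above the axis; ∫[-5,-1] (s**3/2 + 3*s**2 + 5*s/2) ds = 16, giving area 16.
On [-1, 0] the curve lies below the axis; ∫[-1,0] (s**3/2 + 3*s**2 + 5*s/2) ds = -3/8, giving area 3/8.
Total area = 16 + 3/8 = 131/8.

131/8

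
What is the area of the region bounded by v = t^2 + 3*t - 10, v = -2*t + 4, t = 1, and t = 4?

The difference (t^2 + 3*t - 10) - (-2*t + 4) = t^2 + 5*t - 14 changes sign at t = 2 inside [1, 4], so split the integral there.
∫[1,2] (t^2 + 5*t - 14) dt = -25/6; the area of that piece is 25/6.
∫[2,4] (t^2 + 5*t - 14) dt = 62/3.
Total area = 25/6 + 62/3 = 149/6.

149/6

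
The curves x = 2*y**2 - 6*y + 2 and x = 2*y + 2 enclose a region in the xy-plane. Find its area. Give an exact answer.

64/3

Both boundary curves give x as a function of y, so integrate with respect to y. Setting them equal: 2*y**2 - 8*y = 0, i.e. 2*y*(y - 4) = 0, so they meet at y = 0, 4.
For y in [0, 4], x = 2*y**2 - 6*y + 2 is on the left; area = ∫[0,4] (-(2*y**2 - 8*y)) dy = 64/3.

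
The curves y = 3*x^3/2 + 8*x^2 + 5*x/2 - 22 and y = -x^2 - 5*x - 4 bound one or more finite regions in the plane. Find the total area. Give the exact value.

393/8

Set the curves equal: 3*x^3/2 + 8*x^2 + 5*x/2 - 22 = -x^2 - 5*x - 4, so 3*x^3/2 + 9*x^2 + 15*x/2 - 18 = 0, which factors as 3*(x - 1)*(x + 3)*(x + 4)/2 = 0. The curves meet at x = -4, -3, 1.
On [-4, -3], y = 3*x^3/2 + 8*x^2 + 5*x/2 - 22 is on top; that piece has area ∫[-4,-3] (3*x^3/2 + 9*x^2 + 15*x/2 - 18) dx = 9/8.
On [-3, 1], y = -x^2 - 5*x - 4 is on top; that piece has area ∫[-3,1] (-(3*x^3/2 + 9*x^2 + 15*x/2 - 18)) dx = 48.
Total enclosed area = 9/8 + 48 = 393/8.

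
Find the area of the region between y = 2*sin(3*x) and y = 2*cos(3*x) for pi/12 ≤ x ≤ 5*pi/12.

On [pi/12, 5*pi/12], (2*sin(3*x)) - (2*cos(3*x)) = 2*sin(3*x) - 2*cos(3*x) is ≥ 0 throughout, so the area is a single integral of |2*sin(3*x) - 2*cos(3*x)|.
∫[pi/12,5*pi/12] (2*sin(3*x) - 2*cos(3*x)) dx = 4*sqrt(2)/3.

4*sqrt(2)/3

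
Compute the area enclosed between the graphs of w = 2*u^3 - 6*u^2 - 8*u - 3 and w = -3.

131/2

Set the curves equal: 2*u^3 - 6*u^2 - 8*u - 3 = -3, so 2*u^3 - 6*u^2 - 8*u = 0, which factors as 2*u*(u - 4)*(u + 1) = 0. The curves meet at u = -1, 0, 4.
On [-1, 0], w = 2*u^3 - 6*u^2 - 8*u - 3 is on top; that piece has area ∫[-1,0] (2*u^3 - 6*u^2 - 8*u) du = 3/2.
On [0, 4], w = -3 is on top; that piece has area ∫[0,4] (-(2*u^3 - 6*u^2 - 8*u)) du = 64.
Total enclosed area = 3/2 + 64 = 131/2.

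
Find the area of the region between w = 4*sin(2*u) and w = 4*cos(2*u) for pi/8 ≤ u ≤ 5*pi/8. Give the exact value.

On [pi/8, 5*pi/8], (4*sin(2*u)) - (4*cos(2*u)) = 4*sin(2*u) - 4*cos(2*u) is ≥ 0 throughout, so the area is a single integral of |4*sin(2*u) - 4*cos(2*u)|.
∫[pi/8,5*pi/8] (4*sin(2*u) - 4*cos(2*u)) du = 4*sqrt(2).

4*sqrt(2)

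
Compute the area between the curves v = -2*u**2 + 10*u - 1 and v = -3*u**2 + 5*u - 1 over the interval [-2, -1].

On [-2, -1], (-2*u**2 + 10*u - 1) - (-3*u**2 + 5*u - 1) = u**2 + 5*u is ≤ 0 throughout, so the area is a single integral of |u**2 + 5*u|.
∫[-2,-1] (u**2 + 5*u) du = -31/6; the area of that piece is 31/6.

31/6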